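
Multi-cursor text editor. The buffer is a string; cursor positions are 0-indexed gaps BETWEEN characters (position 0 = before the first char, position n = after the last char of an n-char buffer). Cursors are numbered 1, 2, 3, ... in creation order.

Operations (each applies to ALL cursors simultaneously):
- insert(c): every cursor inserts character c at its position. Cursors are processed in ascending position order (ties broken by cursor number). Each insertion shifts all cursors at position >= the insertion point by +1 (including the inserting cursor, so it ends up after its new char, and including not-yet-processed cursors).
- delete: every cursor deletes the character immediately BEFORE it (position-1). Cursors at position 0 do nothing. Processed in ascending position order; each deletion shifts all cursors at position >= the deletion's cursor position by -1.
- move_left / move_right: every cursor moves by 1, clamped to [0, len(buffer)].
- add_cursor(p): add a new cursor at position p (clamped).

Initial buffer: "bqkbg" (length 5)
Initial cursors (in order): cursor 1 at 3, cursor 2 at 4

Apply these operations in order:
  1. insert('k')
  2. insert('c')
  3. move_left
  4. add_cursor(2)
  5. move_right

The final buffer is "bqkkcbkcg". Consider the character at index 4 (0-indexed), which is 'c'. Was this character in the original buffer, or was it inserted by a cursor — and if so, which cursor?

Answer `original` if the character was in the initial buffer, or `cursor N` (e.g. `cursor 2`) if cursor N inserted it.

After op 1 (insert('k')): buffer="bqkkbkg" (len 7), cursors c1@4 c2@6, authorship ...1.2.
After op 2 (insert('c')): buffer="bqkkcbkcg" (len 9), cursors c1@5 c2@8, authorship ...11.22.
After op 3 (move_left): buffer="bqkkcbkcg" (len 9), cursors c1@4 c2@7, authorship ...11.22.
After op 4 (add_cursor(2)): buffer="bqkkcbkcg" (len 9), cursors c3@2 c1@4 c2@7, authorship ...11.22.
After op 5 (move_right): buffer="bqkkcbkcg" (len 9), cursors c3@3 c1@5 c2@8, authorship ...11.22.
Authorship (.=original, N=cursor N): . . . 1 1 . 2 2 .
Index 4: author = 1

Answer: cursor 1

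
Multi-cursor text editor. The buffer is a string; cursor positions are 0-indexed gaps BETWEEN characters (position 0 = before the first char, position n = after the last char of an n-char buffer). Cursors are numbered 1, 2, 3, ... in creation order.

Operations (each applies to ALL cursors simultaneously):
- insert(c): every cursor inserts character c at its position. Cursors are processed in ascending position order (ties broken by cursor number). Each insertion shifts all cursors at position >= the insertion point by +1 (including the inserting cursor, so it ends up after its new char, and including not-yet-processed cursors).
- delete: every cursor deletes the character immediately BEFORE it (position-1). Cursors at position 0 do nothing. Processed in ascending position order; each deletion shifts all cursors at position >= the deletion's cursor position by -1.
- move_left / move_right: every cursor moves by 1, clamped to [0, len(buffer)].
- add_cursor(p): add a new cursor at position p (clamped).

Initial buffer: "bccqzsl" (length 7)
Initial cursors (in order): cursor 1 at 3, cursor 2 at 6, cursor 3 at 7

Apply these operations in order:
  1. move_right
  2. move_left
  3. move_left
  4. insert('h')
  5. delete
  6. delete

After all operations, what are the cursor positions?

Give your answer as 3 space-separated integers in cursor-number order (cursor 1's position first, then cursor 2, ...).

Answer: 1 2 2

Derivation:
After op 1 (move_right): buffer="bccqzsl" (len 7), cursors c1@4 c2@7 c3@7, authorship .......
After op 2 (move_left): buffer="bccqzsl" (len 7), cursors c1@3 c2@6 c3@6, authorship .......
After op 3 (move_left): buffer="bccqzsl" (len 7), cursors c1@2 c2@5 c3@5, authorship .......
After op 4 (insert('h')): buffer="bchcqzhhsl" (len 10), cursors c1@3 c2@8 c3@8, authorship ..1...23..
After op 5 (delete): buffer="bccqzsl" (len 7), cursors c1@2 c2@5 c3@5, authorship .......
After op 6 (delete): buffer="bcsl" (len 4), cursors c1@1 c2@2 c3@2, authorship ....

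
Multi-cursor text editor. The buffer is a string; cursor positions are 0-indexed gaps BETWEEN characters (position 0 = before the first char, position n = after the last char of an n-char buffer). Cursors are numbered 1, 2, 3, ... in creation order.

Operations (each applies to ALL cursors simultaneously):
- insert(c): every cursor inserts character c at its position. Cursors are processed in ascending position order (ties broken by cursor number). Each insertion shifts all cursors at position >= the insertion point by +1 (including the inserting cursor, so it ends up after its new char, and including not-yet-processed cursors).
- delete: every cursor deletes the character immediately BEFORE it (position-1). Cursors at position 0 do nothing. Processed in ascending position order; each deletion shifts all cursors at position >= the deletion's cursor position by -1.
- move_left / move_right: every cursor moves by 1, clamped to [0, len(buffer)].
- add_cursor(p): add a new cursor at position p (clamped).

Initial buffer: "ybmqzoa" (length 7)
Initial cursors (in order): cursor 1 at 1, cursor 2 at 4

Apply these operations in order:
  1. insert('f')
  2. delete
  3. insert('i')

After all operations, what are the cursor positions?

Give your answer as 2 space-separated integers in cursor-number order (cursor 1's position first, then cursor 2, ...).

Answer: 2 6

Derivation:
After op 1 (insert('f')): buffer="yfbmqfzoa" (len 9), cursors c1@2 c2@6, authorship .1...2...
After op 2 (delete): buffer="ybmqzoa" (len 7), cursors c1@1 c2@4, authorship .......
After op 3 (insert('i')): buffer="yibmqizoa" (len 9), cursors c1@2 c2@6, authorship .1...2...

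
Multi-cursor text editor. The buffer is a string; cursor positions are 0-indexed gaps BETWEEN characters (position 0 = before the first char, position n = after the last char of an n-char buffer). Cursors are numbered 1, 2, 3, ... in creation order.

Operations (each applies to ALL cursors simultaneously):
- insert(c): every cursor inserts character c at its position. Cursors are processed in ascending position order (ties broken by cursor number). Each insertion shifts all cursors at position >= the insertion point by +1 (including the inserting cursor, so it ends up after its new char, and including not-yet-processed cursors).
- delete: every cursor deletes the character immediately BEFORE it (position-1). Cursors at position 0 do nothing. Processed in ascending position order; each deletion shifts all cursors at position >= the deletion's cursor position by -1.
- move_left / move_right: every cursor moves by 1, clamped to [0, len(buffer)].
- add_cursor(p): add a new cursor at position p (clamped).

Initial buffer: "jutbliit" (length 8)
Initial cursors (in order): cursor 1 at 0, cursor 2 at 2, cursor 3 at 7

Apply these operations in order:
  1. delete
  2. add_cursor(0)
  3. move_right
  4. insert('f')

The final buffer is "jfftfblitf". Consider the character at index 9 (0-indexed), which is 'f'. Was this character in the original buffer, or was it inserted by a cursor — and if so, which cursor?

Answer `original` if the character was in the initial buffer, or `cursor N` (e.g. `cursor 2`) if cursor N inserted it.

Answer: cursor 3

Derivation:
After op 1 (delete): buffer="jtblit" (len 6), cursors c1@0 c2@1 c3@5, authorship ......
After op 2 (add_cursor(0)): buffer="jtblit" (len 6), cursors c1@0 c4@0 c2@1 c3@5, authorship ......
After op 3 (move_right): buffer="jtblit" (len 6), cursors c1@1 c4@1 c2@2 c3@6, authorship ......
After op 4 (insert('f')): buffer="jfftfblitf" (len 10), cursors c1@3 c4@3 c2@5 c3@10, authorship .14.2....3
Authorship (.=original, N=cursor N): . 1 4 . 2 . . . . 3
Index 9: author = 3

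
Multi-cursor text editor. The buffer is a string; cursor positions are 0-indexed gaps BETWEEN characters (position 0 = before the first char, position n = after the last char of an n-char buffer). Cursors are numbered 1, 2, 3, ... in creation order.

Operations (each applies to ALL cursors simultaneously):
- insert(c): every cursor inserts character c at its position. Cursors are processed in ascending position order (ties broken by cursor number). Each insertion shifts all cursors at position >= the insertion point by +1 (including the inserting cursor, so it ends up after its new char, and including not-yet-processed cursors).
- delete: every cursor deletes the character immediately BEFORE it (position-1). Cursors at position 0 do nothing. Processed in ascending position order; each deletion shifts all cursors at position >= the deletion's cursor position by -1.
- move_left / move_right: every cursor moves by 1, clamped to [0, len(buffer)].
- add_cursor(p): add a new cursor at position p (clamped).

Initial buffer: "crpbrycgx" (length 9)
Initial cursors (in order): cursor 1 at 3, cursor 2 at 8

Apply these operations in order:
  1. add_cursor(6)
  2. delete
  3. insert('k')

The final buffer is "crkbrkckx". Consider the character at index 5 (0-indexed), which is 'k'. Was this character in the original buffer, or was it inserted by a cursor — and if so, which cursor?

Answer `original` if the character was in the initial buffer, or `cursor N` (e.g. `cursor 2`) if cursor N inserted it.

Answer: cursor 3

Derivation:
After op 1 (add_cursor(6)): buffer="crpbrycgx" (len 9), cursors c1@3 c3@6 c2@8, authorship .........
After op 2 (delete): buffer="crbrcx" (len 6), cursors c1@2 c3@4 c2@5, authorship ......
After op 3 (insert('k')): buffer="crkbrkckx" (len 9), cursors c1@3 c3@6 c2@8, authorship ..1..3.2.
Authorship (.=original, N=cursor N): . . 1 . . 3 . 2 .
Index 5: author = 3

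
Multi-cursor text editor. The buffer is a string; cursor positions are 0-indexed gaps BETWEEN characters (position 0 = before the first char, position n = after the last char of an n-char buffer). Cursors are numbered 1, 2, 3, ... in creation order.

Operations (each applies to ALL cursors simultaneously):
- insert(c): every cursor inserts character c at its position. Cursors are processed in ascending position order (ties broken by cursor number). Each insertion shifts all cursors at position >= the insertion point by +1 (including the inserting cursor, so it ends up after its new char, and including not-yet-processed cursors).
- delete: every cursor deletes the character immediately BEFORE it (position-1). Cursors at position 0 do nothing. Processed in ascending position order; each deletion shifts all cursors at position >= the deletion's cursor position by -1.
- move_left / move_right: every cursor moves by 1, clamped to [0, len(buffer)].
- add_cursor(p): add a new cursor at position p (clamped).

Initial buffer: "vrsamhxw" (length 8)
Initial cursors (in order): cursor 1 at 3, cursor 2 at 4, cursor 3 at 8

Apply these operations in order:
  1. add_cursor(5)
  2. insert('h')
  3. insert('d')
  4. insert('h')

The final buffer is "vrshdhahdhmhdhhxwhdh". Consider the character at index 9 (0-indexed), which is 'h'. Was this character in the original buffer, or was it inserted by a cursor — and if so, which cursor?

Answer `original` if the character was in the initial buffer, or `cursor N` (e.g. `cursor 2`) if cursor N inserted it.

After op 1 (add_cursor(5)): buffer="vrsamhxw" (len 8), cursors c1@3 c2@4 c4@5 c3@8, authorship ........
After op 2 (insert('h')): buffer="vrshahmhhxwh" (len 12), cursors c1@4 c2@6 c4@8 c3@12, authorship ...1.2.4...3
After op 3 (insert('d')): buffer="vrshdahdmhdhxwhd" (len 16), cursors c1@5 c2@8 c4@11 c3@16, authorship ...11.22.44...33
After op 4 (insert('h')): buffer="vrshdhahdhmhdhhxwhdh" (len 20), cursors c1@6 c2@10 c4@14 c3@20, authorship ...111.222.444...333
Authorship (.=original, N=cursor N): . . . 1 1 1 . 2 2 2 . 4 4 4 . . . 3 3 3
Index 9: author = 2

Answer: cursor 2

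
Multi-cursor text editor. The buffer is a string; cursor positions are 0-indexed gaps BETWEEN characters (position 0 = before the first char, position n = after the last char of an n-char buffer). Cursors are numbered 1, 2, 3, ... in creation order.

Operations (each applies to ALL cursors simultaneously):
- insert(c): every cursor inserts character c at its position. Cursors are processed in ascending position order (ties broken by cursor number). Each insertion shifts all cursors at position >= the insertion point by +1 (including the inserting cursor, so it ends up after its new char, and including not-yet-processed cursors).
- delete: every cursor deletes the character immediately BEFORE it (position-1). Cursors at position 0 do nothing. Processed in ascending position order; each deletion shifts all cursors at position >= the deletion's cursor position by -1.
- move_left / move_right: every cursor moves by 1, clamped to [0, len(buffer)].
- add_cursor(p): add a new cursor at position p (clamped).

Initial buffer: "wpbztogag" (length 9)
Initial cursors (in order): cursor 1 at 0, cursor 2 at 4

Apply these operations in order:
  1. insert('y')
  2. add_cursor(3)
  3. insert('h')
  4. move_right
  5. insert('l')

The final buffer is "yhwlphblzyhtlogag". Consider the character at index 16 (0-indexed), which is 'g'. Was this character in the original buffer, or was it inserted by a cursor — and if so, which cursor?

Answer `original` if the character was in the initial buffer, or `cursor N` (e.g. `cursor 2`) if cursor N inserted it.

After op 1 (insert('y')): buffer="ywpbzytogag" (len 11), cursors c1@1 c2@6, authorship 1....2.....
After op 2 (add_cursor(3)): buffer="ywpbzytogag" (len 11), cursors c1@1 c3@3 c2@6, authorship 1....2.....
After op 3 (insert('h')): buffer="yhwphbzyhtogag" (len 14), cursors c1@2 c3@5 c2@9, authorship 11..3..22.....
After op 4 (move_right): buffer="yhwphbzyhtogag" (len 14), cursors c1@3 c3@6 c2@10, authorship 11..3..22.....
After op 5 (insert('l')): buffer="yhwlphblzyhtlogag" (len 17), cursors c1@4 c3@8 c2@13, authorship 11.1.3.3.22.2....
Authorship (.=original, N=cursor N): 1 1 . 1 . 3 . 3 . 2 2 . 2 . . . .
Index 16: author = original

Answer: original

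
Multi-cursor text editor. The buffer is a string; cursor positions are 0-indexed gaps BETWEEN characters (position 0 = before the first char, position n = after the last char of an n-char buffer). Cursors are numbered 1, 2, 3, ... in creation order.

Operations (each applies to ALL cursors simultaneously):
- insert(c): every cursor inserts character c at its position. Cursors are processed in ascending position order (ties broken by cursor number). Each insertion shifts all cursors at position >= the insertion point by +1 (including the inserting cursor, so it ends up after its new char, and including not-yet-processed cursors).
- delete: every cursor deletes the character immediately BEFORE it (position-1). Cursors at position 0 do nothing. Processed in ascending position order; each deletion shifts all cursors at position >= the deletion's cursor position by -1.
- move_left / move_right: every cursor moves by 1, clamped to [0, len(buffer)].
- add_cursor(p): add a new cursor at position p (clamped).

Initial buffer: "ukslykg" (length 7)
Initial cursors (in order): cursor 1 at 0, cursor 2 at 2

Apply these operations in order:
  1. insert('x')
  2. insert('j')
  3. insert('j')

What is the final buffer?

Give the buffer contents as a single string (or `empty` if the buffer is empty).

After op 1 (insert('x')): buffer="xukxslykg" (len 9), cursors c1@1 c2@4, authorship 1..2.....
After op 2 (insert('j')): buffer="xjukxjslykg" (len 11), cursors c1@2 c2@6, authorship 11..22.....
After op 3 (insert('j')): buffer="xjjukxjjslykg" (len 13), cursors c1@3 c2@8, authorship 111..222.....

Answer: xjjukxjjslykg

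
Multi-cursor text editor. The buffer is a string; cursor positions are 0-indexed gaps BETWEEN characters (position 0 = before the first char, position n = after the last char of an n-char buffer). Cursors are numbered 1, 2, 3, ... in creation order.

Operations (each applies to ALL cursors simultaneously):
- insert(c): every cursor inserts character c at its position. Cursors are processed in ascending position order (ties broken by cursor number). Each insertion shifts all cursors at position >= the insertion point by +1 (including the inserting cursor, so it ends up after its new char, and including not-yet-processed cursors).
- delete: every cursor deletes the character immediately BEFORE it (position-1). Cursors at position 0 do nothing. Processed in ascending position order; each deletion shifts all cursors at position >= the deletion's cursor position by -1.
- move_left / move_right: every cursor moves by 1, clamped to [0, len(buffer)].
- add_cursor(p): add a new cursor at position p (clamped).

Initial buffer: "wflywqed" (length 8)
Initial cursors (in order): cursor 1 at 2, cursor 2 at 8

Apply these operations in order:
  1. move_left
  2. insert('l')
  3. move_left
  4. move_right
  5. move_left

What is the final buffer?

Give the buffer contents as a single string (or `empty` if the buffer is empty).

After op 1 (move_left): buffer="wflywqed" (len 8), cursors c1@1 c2@7, authorship ........
After op 2 (insert('l')): buffer="wlflywqeld" (len 10), cursors c1@2 c2@9, authorship .1......2.
After op 3 (move_left): buffer="wlflywqeld" (len 10), cursors c1@1 c2@8, authorship .1......2.
After op 4 (move_right): buffer="wlflywqeld" (len 10), cursors c1@2 c2@9, authorship .1......2.
After op 5 (move_left): buffer="wlflywqeld" (len 10), cursors c1@1 c2@8, authorship .1......2.

Answer: wlflywqeld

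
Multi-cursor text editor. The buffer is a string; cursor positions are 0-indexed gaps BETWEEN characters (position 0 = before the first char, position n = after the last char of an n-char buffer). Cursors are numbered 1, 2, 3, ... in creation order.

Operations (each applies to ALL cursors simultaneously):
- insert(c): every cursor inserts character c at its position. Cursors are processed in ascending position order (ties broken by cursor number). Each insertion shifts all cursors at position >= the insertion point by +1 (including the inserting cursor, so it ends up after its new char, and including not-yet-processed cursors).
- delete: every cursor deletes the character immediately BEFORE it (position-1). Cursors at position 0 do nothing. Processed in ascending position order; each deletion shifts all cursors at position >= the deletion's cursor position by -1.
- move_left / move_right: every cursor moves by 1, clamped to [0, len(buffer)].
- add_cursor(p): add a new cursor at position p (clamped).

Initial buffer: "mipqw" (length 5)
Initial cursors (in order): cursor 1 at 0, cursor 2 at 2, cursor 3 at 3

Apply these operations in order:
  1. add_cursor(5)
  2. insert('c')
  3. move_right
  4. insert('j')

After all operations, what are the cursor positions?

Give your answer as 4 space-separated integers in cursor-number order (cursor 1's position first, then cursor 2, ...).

Answer: 3 7 10 13

Derivation:
After op 1 (add_cursor(5)): buffer="mipqw" (len 5), cursors c1@0 c2@2 c3@3 c4@5, authorship .....
After op 2 (insert('c')): buffer="cmicpcqwc" (len 9), cursors c1@1 c2@4 c3@6 c4@9, authorship 1..2.3..4
After op 3 (move_right): buffer="cmicpcqwc" (len 9), cursors c1@2 c2@5 c3@7 c4@9, authorship 1..2.3..4
After op 4 (insert('j')): buffer="cmjicpjcqjwcj" (len 13), cursors c1@3 c2@7 c3@10 c4@13, authorship 1.1.2.23.3.44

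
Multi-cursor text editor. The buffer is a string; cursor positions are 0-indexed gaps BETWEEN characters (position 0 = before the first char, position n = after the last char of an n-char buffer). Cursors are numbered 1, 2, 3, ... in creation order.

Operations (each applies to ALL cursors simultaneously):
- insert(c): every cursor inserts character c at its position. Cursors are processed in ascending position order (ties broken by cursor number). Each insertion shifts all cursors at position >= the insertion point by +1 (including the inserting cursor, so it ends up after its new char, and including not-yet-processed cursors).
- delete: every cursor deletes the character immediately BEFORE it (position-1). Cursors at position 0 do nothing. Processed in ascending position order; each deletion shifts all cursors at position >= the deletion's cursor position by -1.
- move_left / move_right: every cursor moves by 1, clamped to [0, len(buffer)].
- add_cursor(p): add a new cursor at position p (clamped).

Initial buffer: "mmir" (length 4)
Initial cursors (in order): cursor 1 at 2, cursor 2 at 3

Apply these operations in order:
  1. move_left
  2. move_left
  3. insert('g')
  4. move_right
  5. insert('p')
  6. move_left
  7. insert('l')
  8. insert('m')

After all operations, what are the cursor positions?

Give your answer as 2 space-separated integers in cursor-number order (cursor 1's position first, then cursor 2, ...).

After op 1 (move_left): buffer="mmir" (len 4), cursors c1@1 c2@2, authorship ....
After op 2 (move_left): buffer="mmir" (len 4), cursors c1@0 c2@1, authorship ....
After op 3 (insert('g')): buffer="gmgmir" (len 6), cursors c1@1 c2@3, authorship 1.2...
After op 4 (move_right): buffer="gmgmir" (len 6), cursors c1@2 c2@4, authorship 1.2...
After op 5 (insert('p')): buffer="gmpgmpir" (len 8), cursors c1@3 c2@6, authorship 1.12.2..
After op 6 (move_left): buffer="gmpgmpir" (len 8), cursors c1@2 c2@5, authorship 1.12.2..
After op 7 (insert('l')): buffer="gmlpgmlpir" (len 10), cursors c1@3 c2@7, authorship 1.112.22..
After op 8 (insert('m')): buffer="gmlmpgmlmpir" (len 12), cursors c1@4 c2@9, authorship 1.1112.222..

Answer: 4 9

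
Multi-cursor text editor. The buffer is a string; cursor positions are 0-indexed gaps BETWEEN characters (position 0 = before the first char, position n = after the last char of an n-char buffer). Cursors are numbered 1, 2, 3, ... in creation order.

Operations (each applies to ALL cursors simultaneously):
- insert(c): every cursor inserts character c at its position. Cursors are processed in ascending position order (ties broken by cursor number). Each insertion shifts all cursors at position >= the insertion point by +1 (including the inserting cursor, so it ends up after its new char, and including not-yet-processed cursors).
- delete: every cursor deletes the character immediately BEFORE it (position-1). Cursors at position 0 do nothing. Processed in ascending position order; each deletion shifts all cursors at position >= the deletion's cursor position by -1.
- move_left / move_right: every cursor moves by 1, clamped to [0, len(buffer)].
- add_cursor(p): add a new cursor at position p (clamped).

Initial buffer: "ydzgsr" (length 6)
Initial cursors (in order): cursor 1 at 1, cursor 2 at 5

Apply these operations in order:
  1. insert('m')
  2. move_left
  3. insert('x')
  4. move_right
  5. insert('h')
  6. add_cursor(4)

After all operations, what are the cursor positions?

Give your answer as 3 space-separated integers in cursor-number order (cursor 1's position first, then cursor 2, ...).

After op 1 (insert('m')): buffer="ymdzgsmr" (len 8), cursors c1@2 c2@7, authorship .1....2.
After op 2 (move_left): buffer="ymdzgsmr" (len 8), cursors c1@1 c2@6, authorship .1....2.
After op 3 (insert('x')): buffer="yxmdzgsxmr" (len 10), cursors c1@2 c2@8, authorship .11....22.
After op 4 (move_right): buffer="yxmdzgsxmr" (len 10), cursors c1@3 c2@9, authorship .11....22.
After op 5 (insert('h')): buffer="yxmhdzgsxmhr" (len 12), cursors c1@4 c2@11, authorship .111....222.
After op 6 (add_cursor(4)): buffer="yxmhdzgsxmhr" (len 12), cursors c1@4 c3@4 c2@11, authorship .111....222.

Answer: 4 11 4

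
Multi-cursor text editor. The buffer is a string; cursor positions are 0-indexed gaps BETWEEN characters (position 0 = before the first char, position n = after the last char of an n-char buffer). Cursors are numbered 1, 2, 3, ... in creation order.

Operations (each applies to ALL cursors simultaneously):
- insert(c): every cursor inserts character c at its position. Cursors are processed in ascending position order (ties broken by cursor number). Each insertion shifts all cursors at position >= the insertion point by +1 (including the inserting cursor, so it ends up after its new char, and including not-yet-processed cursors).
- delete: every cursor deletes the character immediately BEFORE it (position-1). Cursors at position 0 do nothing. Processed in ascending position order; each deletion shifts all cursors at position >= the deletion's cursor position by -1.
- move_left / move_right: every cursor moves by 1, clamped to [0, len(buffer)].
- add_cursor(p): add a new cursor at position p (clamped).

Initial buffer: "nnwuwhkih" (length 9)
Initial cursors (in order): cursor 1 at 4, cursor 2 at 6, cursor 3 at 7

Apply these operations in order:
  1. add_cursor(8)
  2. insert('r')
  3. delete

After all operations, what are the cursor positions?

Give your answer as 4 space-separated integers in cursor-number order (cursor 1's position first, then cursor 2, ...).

After op 1 (add_cursor(8)): buffer="nnwuwhkih" (len 9), cursors c1@4 c2@6 c3@7 c4@8, authorship .........
After op 2 (insert('r')): buffer="nnwurwhrkrirh" (len 13), cursors c1@5 c2@8 c3@10 c4@12, authorship ....1..2.3.4.
After op 3 (delete): buffer="nnwuwhkih" (len 9), cursors c1@4 c2@6 c3@7 c4@8, authorship .........

Answer: 4 6 7 8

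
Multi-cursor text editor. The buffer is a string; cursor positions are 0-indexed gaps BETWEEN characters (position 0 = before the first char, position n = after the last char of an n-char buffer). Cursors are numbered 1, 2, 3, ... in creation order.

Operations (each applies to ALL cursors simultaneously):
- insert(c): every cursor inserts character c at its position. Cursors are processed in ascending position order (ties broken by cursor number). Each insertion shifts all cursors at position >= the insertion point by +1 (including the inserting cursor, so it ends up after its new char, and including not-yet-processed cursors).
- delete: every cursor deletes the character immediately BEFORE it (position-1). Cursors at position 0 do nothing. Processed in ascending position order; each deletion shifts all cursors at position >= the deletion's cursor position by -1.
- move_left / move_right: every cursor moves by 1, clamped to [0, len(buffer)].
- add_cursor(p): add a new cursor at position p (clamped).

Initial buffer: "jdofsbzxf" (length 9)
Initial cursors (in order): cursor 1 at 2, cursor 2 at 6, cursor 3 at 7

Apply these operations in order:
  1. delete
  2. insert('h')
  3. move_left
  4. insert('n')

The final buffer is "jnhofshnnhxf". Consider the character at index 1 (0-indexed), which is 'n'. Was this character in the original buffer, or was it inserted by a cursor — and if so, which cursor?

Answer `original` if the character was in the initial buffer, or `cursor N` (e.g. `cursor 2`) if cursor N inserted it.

Answer: cursor 1

Derivation:
After op 1 (delete): buffer="jofsxf" (len 6), cursors c1@1 c2@4 c3@4, authorship ......
After op 2 (insert('h')): buffer="jhofshhxf" (len 9), cursors c1@2 c2@7 c3@7, authorship .1...23..
After op 3 (move_left): buffer="jhofshhxf" (len 9), cursors c1@1 c2@6 c3@6, authorship .1...23..
After op 4 (insert('n')): buffer="jnhofshnnhxf" (len 12), cursors c1@2 c2@9 c3@9, authorship .11...2233..
Authorship (.=original, N=cursor N): . 1 1 . . . 2 2 3 3 . .
Index 1: author = 1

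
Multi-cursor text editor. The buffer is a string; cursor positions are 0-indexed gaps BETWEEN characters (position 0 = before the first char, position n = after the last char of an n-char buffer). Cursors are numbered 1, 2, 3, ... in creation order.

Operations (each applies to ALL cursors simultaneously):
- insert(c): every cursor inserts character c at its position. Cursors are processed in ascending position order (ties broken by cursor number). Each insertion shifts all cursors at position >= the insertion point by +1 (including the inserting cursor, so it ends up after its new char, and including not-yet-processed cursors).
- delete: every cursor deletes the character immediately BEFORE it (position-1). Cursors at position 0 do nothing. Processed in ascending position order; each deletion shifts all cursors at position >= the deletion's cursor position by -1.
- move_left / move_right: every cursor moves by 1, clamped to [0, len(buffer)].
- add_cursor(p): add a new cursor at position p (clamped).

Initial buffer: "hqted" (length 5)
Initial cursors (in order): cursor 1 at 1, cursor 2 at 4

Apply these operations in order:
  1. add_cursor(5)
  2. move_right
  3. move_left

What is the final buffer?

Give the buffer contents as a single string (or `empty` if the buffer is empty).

After op 1 (add_cursor(5)): buffer="hqted" (len 5), cursors c1@1 c2@4 c3@5, authorship .....
After op 2 (move_right): buffer="hqted" (len 5), cursors c1@2 c2@5 c3@5, authorship .....
After op 3 (move_left): buffer="hqted" (len 5), cursors c1@1 c2@4 c3@4, authorship .....

Answer: hqted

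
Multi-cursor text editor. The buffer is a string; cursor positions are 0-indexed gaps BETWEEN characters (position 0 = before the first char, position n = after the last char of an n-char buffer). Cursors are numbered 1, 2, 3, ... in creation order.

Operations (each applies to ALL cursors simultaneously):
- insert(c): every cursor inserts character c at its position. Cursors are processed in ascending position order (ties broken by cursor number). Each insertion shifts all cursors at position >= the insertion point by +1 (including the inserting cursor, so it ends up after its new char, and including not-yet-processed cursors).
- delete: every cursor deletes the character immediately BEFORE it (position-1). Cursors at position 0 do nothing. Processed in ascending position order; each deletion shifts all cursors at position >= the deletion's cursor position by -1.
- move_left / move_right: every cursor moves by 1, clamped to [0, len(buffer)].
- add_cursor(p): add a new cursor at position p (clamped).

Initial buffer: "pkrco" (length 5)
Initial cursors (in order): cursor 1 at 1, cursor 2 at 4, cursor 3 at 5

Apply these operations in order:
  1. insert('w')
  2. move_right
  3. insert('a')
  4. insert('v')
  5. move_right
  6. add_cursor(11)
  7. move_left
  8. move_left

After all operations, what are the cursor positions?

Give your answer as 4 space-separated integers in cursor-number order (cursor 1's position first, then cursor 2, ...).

After op 1 (insert('w')): buffer="pwkrcwow" (len 8), cursors c1@2 c2@6 c3@8, authorship .1...2.3
After op 2 (move_right): buffer="pwkrcwow" (len 8), cursors c1@3 c2@7 c3@8, authorship .1...2.3
After op 3 (insert('a')): buffer="pwkarcwoawa" (len 11), cursors c1@4 c2@9 c3@11, authorship .1.1..2.233
After op 4 (insert('v')): buffer="pwkavrcwoavwav" (len 14), cursors c1@5 c2@11 c3@14, authorship .1.11..2.22333
After op 5 (move_right): buffer="pwkavrcwoavwav" (len 14), cursors c1@6 c2@12 c3@14, authorship .1.11..2.22333
After op 6 (add_cursor(11)): buffer="pwkavrcwoavwav" (len 14), cursors c1@6 c4@11 c2@12 c3@14, authorship .1.11..2.22333
After op 7 (move_left): buffer="pwkavrcwoavwav" (len 14), cursors c1@5 c4@10 c2@11 c3@13, authorship .1.11..2.22333
After op 8 (move_left): buffer="pwkavrcwoavwav" (len 14), cursors c1@4 c4@9 c2@10 c3@12, authorship .1.11..2.22333

Answer: 4 10 12 9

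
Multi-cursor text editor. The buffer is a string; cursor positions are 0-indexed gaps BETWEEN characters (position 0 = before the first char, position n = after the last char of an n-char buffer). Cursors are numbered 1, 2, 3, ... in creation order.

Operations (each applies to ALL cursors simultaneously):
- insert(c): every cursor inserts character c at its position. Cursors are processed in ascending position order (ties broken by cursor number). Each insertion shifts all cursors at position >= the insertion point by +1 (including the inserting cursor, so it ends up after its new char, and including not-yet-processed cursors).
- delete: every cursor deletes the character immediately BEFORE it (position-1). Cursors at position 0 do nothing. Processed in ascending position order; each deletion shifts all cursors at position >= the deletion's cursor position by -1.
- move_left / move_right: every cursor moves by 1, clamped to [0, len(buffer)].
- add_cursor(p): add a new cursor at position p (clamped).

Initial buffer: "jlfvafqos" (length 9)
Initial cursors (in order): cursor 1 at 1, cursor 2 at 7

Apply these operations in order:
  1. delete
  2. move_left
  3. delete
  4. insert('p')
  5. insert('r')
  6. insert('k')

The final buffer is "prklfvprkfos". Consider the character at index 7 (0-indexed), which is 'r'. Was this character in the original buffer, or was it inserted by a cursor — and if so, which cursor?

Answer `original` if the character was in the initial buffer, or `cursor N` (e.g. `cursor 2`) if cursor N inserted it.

After op 1 (delete): buffer="lfvafos" (len 7), cursors c1@0 c2@5, authorship .......
After op 2 (move_left): buffer="lfvafos" (len 7), cursors c1@0 c2@4, authorship .......
After op 3 (delete): buffer="lfvfos" (len 6), cursors c1@0 c2@3, authorship ......
After op 4 (insert('p')): buffer="plfvpfos" (len 8), cursors c1@1 c2@5, authorship 1...2...
After op 5 (insert('r')): buffer="prlfvprfos" (len 10), cursors c1@2 c2@7, authorship 11...22...
After op 6 (insert('k')): buffer="prklfvprkfos" (len 12), cursors c1@3 c2@9, authorship 111...222...
Authorship (.=original, N=cursor N): 1 1 1 . . . 2 2 2 . . .
Index 7: author = 2

Answer: cursor 2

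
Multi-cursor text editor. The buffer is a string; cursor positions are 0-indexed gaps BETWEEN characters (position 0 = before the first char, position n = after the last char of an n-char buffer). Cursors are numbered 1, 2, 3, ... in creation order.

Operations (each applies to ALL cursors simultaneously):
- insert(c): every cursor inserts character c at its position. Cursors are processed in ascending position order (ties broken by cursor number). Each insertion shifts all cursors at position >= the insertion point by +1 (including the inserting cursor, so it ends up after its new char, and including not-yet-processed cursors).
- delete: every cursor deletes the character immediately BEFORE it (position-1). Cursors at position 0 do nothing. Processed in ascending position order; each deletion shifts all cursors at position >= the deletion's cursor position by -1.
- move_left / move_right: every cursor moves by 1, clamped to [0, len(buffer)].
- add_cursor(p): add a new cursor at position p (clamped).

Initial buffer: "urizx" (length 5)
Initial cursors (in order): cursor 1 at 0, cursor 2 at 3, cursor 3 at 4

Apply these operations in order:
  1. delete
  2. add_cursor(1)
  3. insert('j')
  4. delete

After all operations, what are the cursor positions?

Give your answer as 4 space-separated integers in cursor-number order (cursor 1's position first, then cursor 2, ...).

After op 1 (delete): buffer="urx" (len 3), cursors c1@0 c2@2 c3@2, authorship ...
After op 2 (add_cursor(1)): buffer="urx" (len 3), cursors c1@0 c4@1 c2@2 c3@2, authorship ...
After op 3 (insert('j')): buffer="jujrjjx" (len 7), cursors c1@1 c4@3 c2@6 c3@6, authorship 1.4.23.
After op 4 (delete): buffer="urx" (len 3), cursors c1@0 c4@1 c2@2 c3@2, authorship ...

Answer: 0 2 2 1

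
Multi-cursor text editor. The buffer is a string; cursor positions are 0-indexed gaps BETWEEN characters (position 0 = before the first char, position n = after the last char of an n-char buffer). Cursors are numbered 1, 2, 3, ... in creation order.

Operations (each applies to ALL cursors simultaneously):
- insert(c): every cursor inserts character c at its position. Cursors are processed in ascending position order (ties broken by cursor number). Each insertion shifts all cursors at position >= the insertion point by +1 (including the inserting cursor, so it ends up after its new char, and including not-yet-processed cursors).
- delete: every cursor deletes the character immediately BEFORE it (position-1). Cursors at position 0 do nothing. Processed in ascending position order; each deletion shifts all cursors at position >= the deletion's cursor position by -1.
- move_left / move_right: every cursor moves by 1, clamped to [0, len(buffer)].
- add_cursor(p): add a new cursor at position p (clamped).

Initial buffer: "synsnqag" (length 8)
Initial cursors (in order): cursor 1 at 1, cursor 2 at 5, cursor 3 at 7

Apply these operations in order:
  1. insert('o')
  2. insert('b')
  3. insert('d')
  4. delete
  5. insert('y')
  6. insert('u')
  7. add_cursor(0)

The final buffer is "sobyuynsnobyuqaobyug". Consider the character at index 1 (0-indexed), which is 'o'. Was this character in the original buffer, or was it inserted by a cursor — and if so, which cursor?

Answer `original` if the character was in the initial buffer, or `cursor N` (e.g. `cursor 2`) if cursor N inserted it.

Answer: cursor 1

Derivation:
After op 1 (insert('o')): buffer="soynsnoqaog" (len 11), cursors c1@2 c2@7 c3@10, authorship .1....2..3.
After op 2 (insert('b')): buffer="sobynsnobqaobg" (len 14), cursors c1@3 c2@9 c3@13, authorship .11....22..33.
After op 3 (insert('d')): buffer="sobdynsnobdqaobdg" (len 17), cursors c1@4 c2@11 c3@16, authorship .111....222..333.
After op 4 (delete): buffer="sobynsnobqaobg" (len 14), cursors c1@3 c2@9 c3@13, authorship .11....22..33.
After op 5 (insert('y')): buffer="sobyynsnobyqaobyg" (len 17), cursors c1@4 c2@11 c3@16, authorship .111....222..333.
After op 6 (insert('u')): buffer="sobyuynsnobyuqaobyug" (len 20), cursors c1@5 c2@13 c3@19, authorship .1111....2222..3333.
After op 7 (add_cursor(0)): buffer="sobyuynsnobyuqaobyug" (len 20), cursors c4@0 c1@5 c2@13 c3@19, authorship .1111....2222..3333.
Authorship (.=original, N=cursor N): . 1 1 1 1 . . . . 2 2 2 2 . . 3 3 3 3 .
Index 1: author = 1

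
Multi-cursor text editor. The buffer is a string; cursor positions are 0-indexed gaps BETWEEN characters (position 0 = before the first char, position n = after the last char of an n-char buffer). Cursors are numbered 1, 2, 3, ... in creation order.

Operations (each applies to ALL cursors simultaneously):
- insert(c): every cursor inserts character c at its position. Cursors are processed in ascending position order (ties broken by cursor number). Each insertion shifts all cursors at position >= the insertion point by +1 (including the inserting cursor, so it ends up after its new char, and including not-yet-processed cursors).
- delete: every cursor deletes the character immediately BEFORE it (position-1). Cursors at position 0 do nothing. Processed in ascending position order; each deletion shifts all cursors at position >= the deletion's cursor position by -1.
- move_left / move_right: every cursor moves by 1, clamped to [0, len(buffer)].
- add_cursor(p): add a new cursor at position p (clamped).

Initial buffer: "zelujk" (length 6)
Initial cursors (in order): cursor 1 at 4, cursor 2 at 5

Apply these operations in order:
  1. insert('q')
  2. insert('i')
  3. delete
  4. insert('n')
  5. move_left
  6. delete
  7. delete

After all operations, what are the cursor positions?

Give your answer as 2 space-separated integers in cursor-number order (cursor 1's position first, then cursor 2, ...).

Answer: 3 4

Derivation:
After op 1 (insert('q')): buffer="zeluqjqk" (len 8), cursors c1@5 c2@7, authorship ....1.2.
After op 2 (insert('i')): buffer="zeluqijqik" (len 10), cursors c1@6 c2@9, authorship ....11.22.
After op 3 (delete): buffer="zeluqjqk" (len 8), cursors c1@5 c2@7, authorship ....1.2.
After op 4 (insert('n')): buffer="zeluqnjqnk" (len 10), cursors c1@6 c2@9, authorship ....11.22.
After op 5 (move_left): buffer="zeluqnjqnk" (len 10), cursors c1@5 c2@8, authorship ....11.22.
After op 6 (delete): buffer="zelunjnk" (len 8), cursors c1@4 c2@6, authorship ....1.2.
After op 7 (delete): buffer="zelnnk" (len 6), cursors c1@3 c2@4, authorship ...12.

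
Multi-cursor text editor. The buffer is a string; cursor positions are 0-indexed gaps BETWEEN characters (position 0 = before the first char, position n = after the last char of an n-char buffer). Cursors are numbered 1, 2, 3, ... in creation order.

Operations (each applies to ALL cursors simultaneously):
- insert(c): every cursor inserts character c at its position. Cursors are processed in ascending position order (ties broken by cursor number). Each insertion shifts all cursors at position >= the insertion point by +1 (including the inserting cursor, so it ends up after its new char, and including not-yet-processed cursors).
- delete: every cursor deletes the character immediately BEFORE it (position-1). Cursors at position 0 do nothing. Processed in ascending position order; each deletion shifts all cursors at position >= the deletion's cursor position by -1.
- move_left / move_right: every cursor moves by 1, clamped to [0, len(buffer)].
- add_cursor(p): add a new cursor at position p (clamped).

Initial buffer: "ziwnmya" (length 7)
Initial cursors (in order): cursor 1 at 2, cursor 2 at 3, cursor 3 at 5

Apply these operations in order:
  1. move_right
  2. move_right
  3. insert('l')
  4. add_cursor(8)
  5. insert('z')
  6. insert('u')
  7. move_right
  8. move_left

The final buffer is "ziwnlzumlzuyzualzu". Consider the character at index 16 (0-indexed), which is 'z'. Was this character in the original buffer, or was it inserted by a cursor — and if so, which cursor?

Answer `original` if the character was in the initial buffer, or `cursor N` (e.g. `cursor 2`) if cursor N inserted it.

After op 1 (move_right): buffer="ziwnmya" (len 7), cursors c1@3 c2@4 c3@6, authorship .......
After op 2 (move_right): buffer="ziwnmya" (len 7), cursors c1@4 c2@5 c3@7, authorship .......
After op 3 (insert('l')): buffer="ziwnlmlyal" (len 10), cursors c1@5 c2@7 c3@10, authorship ....1.2..3
After op 4 (add_cursor(8)): buffer="ziwnlmlyal" (len 10), cursors c1@5 c2@7 c4@8 c3@10, authorship ....1.2..3
After op 5 (insert('z')): buffer="ziwnlzmlzyzalz" (len 14), cursors c1@6 c2@9 c4@11 c3@14, authorship ....11.22.4.33
After op 6 (insert('u')): buffer="ziwnlzumlzuyzualzu" (len 18), cursors c1@7 c2@11 c4@14 c3@18, authorship ....111.222.44.333
After op 7 (move_right): buffer="ziwnlzumlzuyzualzu" (len 18), cursors c1@8 c2@12 c4@15 c3@18, authorship ....111.222.44.333
After op 8 (move_left): buffer="ziwnlzumlzuyzualzu" (len 18), cursors c1@7 c2@11 c4@14 c3@17, authorship ....111.222.44.333
Authorship (.=original, N=cursor N): . . . . 1 1 1 . 2 2 2 . 4 4 . 3 3 3
Index 16: author = 3

Answer: cursor 3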